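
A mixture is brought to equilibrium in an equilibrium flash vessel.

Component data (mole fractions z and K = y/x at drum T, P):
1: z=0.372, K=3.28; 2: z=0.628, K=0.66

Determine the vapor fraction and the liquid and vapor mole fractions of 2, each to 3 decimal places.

Rachford–Rice: g(ψ) = Σ zᵢ(Kᵢ−1)/(1+ψ(Kᵢ−1)) = 0.
g(0) = ΣzᵢKᵢ − 1 = 0.635 and g(1) = 1 − Σzᵢ/Kᵢ = -0.065, so a root lies in (0, 1).
Binary case is linear: z₁(K₁−1)(1+ψ(K₂−1)) + z₂(K₂−1)(1+ψ(K₁−1)) = 0
⇒ ψ = [z₁(K₁−1)+z₂(K₂−1)] / [−(K₁−1)(K₂−1)] = 0.6346/0.7752 = 0.819
Compositions from xᵢ = zᵢ/(1+ψ(Kᵢ−1)), yᵢ = Kᵢxᵢ:
  1: x = 0.130, y = 0.426
  2: x = 0.870, y = 0.574

ψ = 0.819, x_2 = 0.870, y_2 = 0.574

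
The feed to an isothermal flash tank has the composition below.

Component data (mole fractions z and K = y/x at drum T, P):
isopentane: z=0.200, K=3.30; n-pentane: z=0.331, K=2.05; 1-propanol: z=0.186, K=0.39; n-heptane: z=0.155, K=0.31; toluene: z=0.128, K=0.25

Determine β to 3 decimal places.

Material balance + equilibrium reduce to Σ zᵢ(Kᵢ−1)/(1+β(Kᵢ−1)) = 0.
Check two-phase: ΣzᵢKᵢ = 1.491 > 1 and Σzᵢ/Kᵢ = 1.711 > 1, so g(0) = 0.491 > 0 and g(1) = -0.711 < 0.
Newton iteration, β⁰ = 0.34:
  β = 0.340: g = 0.1025, g' = -0.897 → β = 0.454
  β = 0.454: g = 0.0019, g' = -0.875 → β = 0.456
Converged at β = 0.456.

β = 0.456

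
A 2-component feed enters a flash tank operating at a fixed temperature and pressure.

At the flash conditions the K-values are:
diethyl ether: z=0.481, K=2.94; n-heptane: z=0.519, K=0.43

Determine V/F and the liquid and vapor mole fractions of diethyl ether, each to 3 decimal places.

V/F = 0.576, x_diethyl ether = 0.227, y_diethyl ether = 0.668

Binary case is linear: z₁(K₁−1)(1+V/F(K₂−1)) + z₂(K₂−1)(1+V/F(K₁−1)) = 0
⇒ V/F = [z₁(K₁−1)+z₂(K₂−1)] / [−(K₁−1)(K₂−1)] = 0.6373/1.1058 = 0.576
Compositions from xᵢ = zᵢ/(1+V/F(Kᵢ−1)), yᵢ = Kᵢxᵢ:
  diethyl ether: x = 0.227, y = 0.668
  n-heptane: x = 0.773, y = 0.332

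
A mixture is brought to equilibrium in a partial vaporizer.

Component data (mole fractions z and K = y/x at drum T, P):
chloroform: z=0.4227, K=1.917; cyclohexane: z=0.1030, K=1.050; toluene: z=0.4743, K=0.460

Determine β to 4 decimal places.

Iterate (Newton) starting at β = 0.64:
  β = 0.6400: g = -0.14213, g' = -0.4644 → β = 0.3339
  β = 0.3339: g = -0.01065, g' = -0.4144 → β = 0.3082
Converged at β = 0.3082.

β = 0.3082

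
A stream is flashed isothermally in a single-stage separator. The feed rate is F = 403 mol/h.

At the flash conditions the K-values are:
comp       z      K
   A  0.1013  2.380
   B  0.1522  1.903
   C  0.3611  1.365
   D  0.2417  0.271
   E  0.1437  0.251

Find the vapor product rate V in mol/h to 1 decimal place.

V = 92.5 mol/h

Rachford–Rice: g(V/F) = Σ zᵢ(Kᵢ−1)/(1+V/F(Kᵢ−1)) = 0.
Check two-phase: ΣzᵢKᵢ = 1.1252 > 1 and Σzᵢ/Kᵢ = 1.8515 > 1, so g(0) = 0.1252 > 0 and g(1) = -0.8515 < 0.
Newton iteration, V/F⁰ = 0.5:
  V/F = 0.5000: g = -0.16047, g' = -0.6850 → V/F = 0.2657
  V/F = 0.2657: g = -0.01963, g' = -0.5472 → V/F = 0.2298
  V/F = 0.2298: g = -0.00013, g' = -0.5402 → V/F = 0.2296
Converged at V/F = 0.2296.
Then V = V/F·F = 0.2296·403 = 92.5 mol/h and L = F − V = 310.5 mol/h.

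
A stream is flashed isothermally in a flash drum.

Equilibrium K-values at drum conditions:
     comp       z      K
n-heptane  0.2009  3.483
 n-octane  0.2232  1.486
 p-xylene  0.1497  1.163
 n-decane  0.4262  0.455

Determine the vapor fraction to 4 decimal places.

ψ = 0.5251

Let ψ = V/F and solve Σ zᵢ(Kᵢ−1)/(1+ψ(Kᵢ−1)) = 0.
g(0) = ΣzᵢKᵢ − 1 = 0.3994 and g(1) = 1 − Σzᵢ/Kᵢ = -0.2733, so a root lies in (0, 1).
Newton iteration, ψ⁰ = 0.5:
  ψ = 0.5000: g = 0.01309, g' = -0.5232 → ψ = 0.5250
  ψ = 0.5250: g = 0.00006, g' = -0.5187 → ψ = 0.5251
Converged at ψ = 0.5251.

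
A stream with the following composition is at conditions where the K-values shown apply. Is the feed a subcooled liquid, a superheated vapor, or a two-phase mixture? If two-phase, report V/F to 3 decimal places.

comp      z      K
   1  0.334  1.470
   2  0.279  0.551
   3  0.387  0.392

subcooled liquid

ΣzᵢKᵢ = 0.796; Σzᵢ/Kᵢ = 1.721.
Since ΣzᵢKᵢ < 1 the mixture is below its bubble point — single liquid phase.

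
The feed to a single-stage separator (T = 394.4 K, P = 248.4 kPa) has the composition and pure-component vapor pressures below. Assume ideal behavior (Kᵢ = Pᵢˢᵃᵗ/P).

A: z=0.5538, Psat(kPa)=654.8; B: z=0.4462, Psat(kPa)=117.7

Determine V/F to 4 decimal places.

V/F = 0.7798

Raoult's law: Kᵢ = Pᵢˢᵃᵗ/P = Pᵢˢᵃᵗ/248.4.
  K_A = 654.8/248.4 = 2.636071, K_B = 117.7/248.4 = 0.473833
Newton–Raphson from V/F = 0.62:
  V/F = 0.6200: g = 0.10135, g' = -0.6374 → V/F = 0.7790
  V/F = 0.7790: g = 0.00051, g' = -0.6413 → V/F = 0.7798
Converged at V/F = 0.7798.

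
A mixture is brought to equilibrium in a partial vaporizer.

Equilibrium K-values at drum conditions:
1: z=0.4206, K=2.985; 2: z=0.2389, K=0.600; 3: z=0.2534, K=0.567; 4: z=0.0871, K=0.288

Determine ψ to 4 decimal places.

Material balance + equilibrium reduce to Σ zᵢ(Kᵢ−1)/(1+ψ(Kᵢ−1)) = 0.
Check two-phase: ΣzᵢKᵢ = 1.5676 > 1 and Σzᵢ/Kᵢ = 1.2884 > 1, so g(0) = 0.5676 > 0 and g(1) = -0.2884 < 0.
Iterate (Newton) starting at ψ = 0.36:
  ψ = 0.3600: g = 0.16192, g' = -0.7624 → ψ = 0.5724
  ψ = 0.5724: g = 0.01635, g' = -0.6372 → ψ = 0.5980
  ψ = 0.5980: g = 0.00006, g' = -0.6329 → ψ = 0.5981
Converged at ψ = 0.5981.

ψ = 0.5981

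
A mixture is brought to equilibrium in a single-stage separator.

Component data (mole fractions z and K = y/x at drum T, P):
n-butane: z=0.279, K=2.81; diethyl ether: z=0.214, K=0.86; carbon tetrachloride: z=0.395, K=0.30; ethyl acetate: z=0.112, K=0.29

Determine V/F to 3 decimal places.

Rachford–Rice: g(V/F) = Σ zᵢ(Kᵢ−1)/(1+V/F(Kᵢ−1)) = 0.
g(0) = ΣzᵢKᵢ − 1 = 0.119 and g(1) = 1 − Σzᵢ/Kᵢ = -1.051, so a root lies in (0, 1).
Newton iteration, V/F⁰ = 0.5:
  V/F = 0.500: g = -0.3158, g' = -0.851 → V/F = 0.129
  V/F = 0.129: g = -0.0123, g' = -0.908 → V/F = 0.115
Converged at V/F = 0.115.

V/F = 0.115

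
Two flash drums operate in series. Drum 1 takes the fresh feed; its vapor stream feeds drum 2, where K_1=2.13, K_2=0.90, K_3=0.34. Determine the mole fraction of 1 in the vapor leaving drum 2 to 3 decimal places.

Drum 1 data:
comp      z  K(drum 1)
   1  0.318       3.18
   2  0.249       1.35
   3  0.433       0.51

y_1 (drum 2) = 0.602

Drum 1:
Iterate (Newton) starting at ψ₁ = 0.37:
  ψ₁ = 0.370: g = 0.2017, g' = -0.642 → ψ₁ = 0.684
  ψ₁ = 0.684: g = 0.0294, g' = -0.499 → ψ₁ = 0.743
Converged at ψ₁ = 0.743.
Drum-1 compositions:
  1: x = 0.121, y = 0.386
  2: x = 0.198, y = 0.267
  3: x = 0.681, y = 0.347
Drum-2 feed = drum-1 vapor: z₂ = (0.3859, 0.2668, 0.3473).
Drum 2:
Newton–Raphson from ψ₂ = 0.5:
  ψ₂ = 0.500: g = -0.0916, g' = -0.541 → ψ₂ = 0.331
  ψ₂ = 0.331: g = -0.0034, g' = -0.512 → ψ₂ = 0.324
Converged at ψ₂ = 0.324.
  1: x = 0.282, y = 0.602
  2: x = 0.276, y = 0.248
  3: x = 0.442, y = 0.150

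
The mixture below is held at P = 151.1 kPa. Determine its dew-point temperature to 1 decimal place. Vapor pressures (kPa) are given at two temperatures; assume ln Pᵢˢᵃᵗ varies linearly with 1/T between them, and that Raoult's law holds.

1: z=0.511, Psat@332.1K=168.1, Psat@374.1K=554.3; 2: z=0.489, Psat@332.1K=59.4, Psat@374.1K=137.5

Dew-point temperature: Σzᵢ·P/Pᵢˢᵃᵗ(T) = 1. Interpolate ln Pᵢˢᵃᵗ = aᵢ + bᵢ/T.
  T = 332.1 K: ΣzᵢP/Pᵢˢᵃᵗ = 1.7032
  T = 374.1 K: ΣzᵢP/Pᵢˢᵃᵗ = 0.6767
  T = 353.1 K: ΣzᵢP/Pᵢˢᵃᵗ = 1.0416
  T = 363.6 K: ΣzᵢP/Pᵢˢᵃᵗ = 0.8338
  T = 358.4 K: ΣzᵢP/Pᵢˢᵃᵗ = 0.9293
  T = 355.8 K: ΣzᵢP/Pᵢˢᵃᵗ = 0.9823
Interpolating between 353.1 K and 355.8 K gives T ≈ 355.0 K.

T = 355.0 K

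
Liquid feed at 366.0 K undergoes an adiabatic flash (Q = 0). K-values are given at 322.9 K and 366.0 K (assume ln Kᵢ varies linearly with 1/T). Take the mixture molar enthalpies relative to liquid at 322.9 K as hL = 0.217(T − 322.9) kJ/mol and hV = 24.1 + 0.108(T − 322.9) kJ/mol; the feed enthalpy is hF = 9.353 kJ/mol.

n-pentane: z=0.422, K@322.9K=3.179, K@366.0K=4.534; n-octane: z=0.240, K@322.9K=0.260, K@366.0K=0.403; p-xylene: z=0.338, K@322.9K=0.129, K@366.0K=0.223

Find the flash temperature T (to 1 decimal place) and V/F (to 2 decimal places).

Adiabatic flash: solve Rachford–Rice at each trial T, then check hF = ψ·hV(T) + (1−ψ)·hL(T).
  T = 322.9 K: K = (3.179, 0.260, 0.129), RR gives ψ = 0.251, H_out = 6.042 kJ/mol
  T = 366.0 K: K = (4.534, 0.403, 0.223), RR gives ψ = 0.433, H_out = 17.759 kJ/mol
  T = 344.4 K: K = (3.837, 0.328, 0.172), RR gives ψ = 0.347, H_out = 12.224 kJ/mol
  T = 333.6 K: K = (3.502, 0.293, 0.150), RR gives ψ = 0.301, H_out = 9.232 kJ/mol
  T = 339.0 K: K = (3.668, 0.310, 0.161), RR gives ψ = 0.325, H_out = 10.752 kJ/mol
  T = 336.3 K: K = (3.585, 0.302, 0.155), RR gives ψ = 0.313, H_out = 9.998 kJ/mol
  T = 335.0 K: K = (3.545, 0.297, 0.153), RR gives ψ = 0.307, H_out = 9.631 kJ/mol
Linear interpolation between T = 333.6 (H_out = 9.232) and T = 335.0 (H_out = 9.631) on hF = 9.353 gives T ≈ 334.0 K, at which ψ = 0.30.

T = 334.0 K, V/F = 0.30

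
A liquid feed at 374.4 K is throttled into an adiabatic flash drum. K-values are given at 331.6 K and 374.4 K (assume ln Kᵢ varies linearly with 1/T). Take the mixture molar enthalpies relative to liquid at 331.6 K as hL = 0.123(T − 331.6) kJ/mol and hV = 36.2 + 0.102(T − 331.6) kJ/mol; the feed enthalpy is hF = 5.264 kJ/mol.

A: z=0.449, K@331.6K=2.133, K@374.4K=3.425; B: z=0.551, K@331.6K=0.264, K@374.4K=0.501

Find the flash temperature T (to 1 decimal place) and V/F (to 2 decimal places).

T = 332.8 K, V/F = 0.14

Adiabatic flash: solve Rachford–Rice at each trial T, then check hF = ψ·hV(T) + (1−ψ)·hL(T).
  T = 331.6 K: K = (2.133, 0.264), RR gives ψ = 0.124, H_out = 4.479 kJ/mol
  T = 374.4 K: K = (3.425, 0.501), RR gives ψ = 0.673, H_out = 29.007 kJ/mol
  T = 353.0 K: K = (2.742, 0.371), RR gives ψ = 0.397, H_out = 16.836 kJ/mol
  T = 342.3 K: K = (2.428, 0.315), RR gives ψ = 0.269, H_out = 10.999 kJ/mol
  T = 337.0 K: K = (2.279, 0.289), RR gives ψ = 0.201, H_out = 7.905 kJ/mol
  T = 334.3 K: K = (2.206, 0.276), RR gives ψ = 0.163, H_out = 6.235 kJ/mol
  T = 333.0 K: K = (2.170, 0.270), RR gives ψ = 0.145, H_out = 5.401 kJ/mol
Linear interpolation between T = 331.6 (H_out = 4.479) and T = 333.0 (H_out = 5.401) on hF = 5.264 gives T ≈ 332.8 K, at which ψ = 0.14.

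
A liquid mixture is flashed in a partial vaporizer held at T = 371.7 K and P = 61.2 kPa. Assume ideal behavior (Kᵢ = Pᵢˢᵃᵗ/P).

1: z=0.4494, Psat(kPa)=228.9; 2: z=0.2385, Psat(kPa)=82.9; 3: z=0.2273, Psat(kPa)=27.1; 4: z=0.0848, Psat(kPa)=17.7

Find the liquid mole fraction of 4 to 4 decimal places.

x_4 = 0.2344

Raoult's law: Kᵢ = Pᵢˢᵃᵗ/P = Pᵢˢᵃᵗ/61.2.
  K_1 = 228.9/61.2 = 3.740196, K_2 = 82.9/61.2 = 1.354575, K_3 = 27.1/61.2 = 0.442810, K_4 = 17.7/61.2 = 0.289216
Newton–Raphson from ψ = 0.44:
  ψ = 0.4400: g = 0.37597, g' = -0.9306 → ψ = 0.8440
  ψ = 0.8440: g = 0.04708, g' = -0.8444 → ψ = 0.8998
  ψ = 0.8998: g = -0.00174, g' = -0.9117 → ψ = 0.8979
Converged at ψ = 0.8979.
Compositions from xᵢ = zᵢ/(1+ψ(Kᵢ−1)), yᵢ = Kᵢxᵢ:
  1: x = 0.1299, y = 0.4858
  2: x = 0.1809, y = 0.2451
  3: x = 0.4548, y = 0.2014
  4: x = 0.2344, y = 0.0678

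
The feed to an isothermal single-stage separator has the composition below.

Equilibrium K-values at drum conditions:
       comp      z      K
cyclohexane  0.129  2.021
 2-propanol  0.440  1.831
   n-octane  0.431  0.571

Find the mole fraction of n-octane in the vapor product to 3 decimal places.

y_n-octane = 0.383

Material balance + equilibrium reduce to Σ zᵢ(Kᵢ−1)/(1+β(Kᵢ−1)) = 0.
Feasibility: ΣzᵢKᵢ = 1.312, Σzᵢ/Kᵢ = 1.059 — both > 1, two phases present.
Iterate (Newton) starting at β = 0.5:
  β = 0.500: g = 0.1101, g' = -0.339 → β = 0.825
  β = 0.825: g = 0.0023, g' = -0.337 → β = 0.832
Converged at β = 0.832.
Compositions from xᵢ = zᵢ/(1+β(Kᵢ−1)), yᵢ = Kᵢxᵢ:
  cyclohexane: x = 0.070, y = 0.141
  2-propanol: x = 0.260, y = 0.476
  n-octane: x = 0.670, y = 0.383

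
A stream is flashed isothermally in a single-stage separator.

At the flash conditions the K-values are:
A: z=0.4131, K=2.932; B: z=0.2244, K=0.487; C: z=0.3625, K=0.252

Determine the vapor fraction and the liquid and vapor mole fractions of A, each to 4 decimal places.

Material balance + equilibrium reduce to Σ zᵢ(Kᵢ−1)/(1+ψ(Kᵢ−1)) = 0.
g(0) = ΣzᵢKᵢ − 1 = 0.4118 and g(1) = 1 − Σzᵢ/Kᵢ = -1.0402, so a root lies in (0, 1).
Newton–Raphson from ψ = 0.51:
  ψ = 0.5100: g = -0.19229, g' = -1.0297 → ψ = 0.3233
  ψ = 0.3233: g = -0.00434, g' = -1.0219 → ψ = 0.3190
Converged at ψ = 0.3190.
Compositions from xᵢ = zᵢ/(1+ψ(Kᵢ−1)), yᵢ = Kᵢxᵢ:
  A: x = 0.2556, y = 0.7494
  B: x = 0.2683, y = 0.1307
  C: x = 0.4761, y = 0.1200

ψ = 0.3190, x_A = 0.2556, y_A = 0.7494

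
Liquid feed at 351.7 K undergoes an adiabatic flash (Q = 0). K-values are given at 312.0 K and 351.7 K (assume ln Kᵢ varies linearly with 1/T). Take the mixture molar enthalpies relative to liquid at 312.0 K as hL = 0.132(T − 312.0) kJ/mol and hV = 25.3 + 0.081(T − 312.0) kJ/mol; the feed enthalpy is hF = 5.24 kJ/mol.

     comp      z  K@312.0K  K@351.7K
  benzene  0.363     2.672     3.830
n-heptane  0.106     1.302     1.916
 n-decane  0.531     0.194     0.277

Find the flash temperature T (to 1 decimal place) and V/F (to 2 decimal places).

T = 314.4 K, V/F = 0.20

Adiabatic flash: solve Rachford–Rice at each trial T, then check hF = ψ·hV(T) + (1−ψ)·hL(T).
  T = 312.0 K: K = (2.672, 1.302, 0.194), RR gives ψ = 0.177, H_out = 4.467 kJ/mol
  T = 351.7 K: K = (3.830, 1.916, 0.277), RR gives ψ = 0.410, H_out = 14.792 kJ/mol
  T = 331.9 K: K = (3.235, 1.599, 0.234), RR gives ψ = 0.310, H_out = 10.150 kJ/mol
  T = 321.9 K: K = (2.947, 1.447, 0.214), RR gives ψ = 0.249, H_out = 7.471 kJ/mol
  T = 316.9 K: K = (2.807, 1.373, 0.204), RR gives ψ = 0.214, H_out = 6.006 kJ/mol
  T = 314.4 K: K = (2.738, 1.336, 0.199), RR gives ψ = 0.195, H_out = 5.235 kJ/mol
  T = 315.6 K: K = (2.771, 1.354, 0.201), RR gives ψ = 0.204, H_out = 5.609 kJ/mol
Linear interpolation between T = 314.4 (H_out = 5.235) and T = 315.6 (H_out = 5.609) on hF = 5.24 gives T ≈ 314.4 K, at which ψ = 0.20.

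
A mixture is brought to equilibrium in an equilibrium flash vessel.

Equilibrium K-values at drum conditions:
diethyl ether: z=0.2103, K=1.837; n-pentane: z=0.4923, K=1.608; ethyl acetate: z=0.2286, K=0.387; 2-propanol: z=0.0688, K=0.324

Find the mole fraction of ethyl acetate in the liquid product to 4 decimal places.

Rachford–Rice: g(β) = Σ zᵢ(Kᵢ−1)/(1+β(Kᵢ−1)) = 0.
Feasibility: ΣzᵢKᵢ = 1.2887, Σzᵢ/Kᵢ = 1.2237 — both > 1, two phases present.
Iterate (Newton) starting at β = 0.5:
  β = 0.5000: g = 0.08131, g' = -0.4306 → β = 0.6888
  β = 0.6888: g = -0.00697, g' = -0.5171 → β = 0.6753
  β = 0.6753: g = -0.00006, g' = -0.5082 → β = 0.6752
Converged at β = 0.6752.
Compositions from xᵢ = zᵢ/(1+β(Kᵢ−1)), yᵢ = Kᵢxᵢ:
  diethyl ether: x = 0.1344, y = 0.2468
  n-pentane: x = 0.3490, y = 0.5612
  ethyl acetate: x = 0.3900, y = 0.1509
  2-propanol: x = 0.1266, y = 0.0410

x_ethyl acetate = 0.3900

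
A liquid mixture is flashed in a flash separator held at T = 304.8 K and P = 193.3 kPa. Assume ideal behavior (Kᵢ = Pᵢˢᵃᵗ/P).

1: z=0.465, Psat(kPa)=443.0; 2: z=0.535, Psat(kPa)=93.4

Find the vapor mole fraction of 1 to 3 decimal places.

Raoult's law: Kᵢ = Pᵢˢᵃᵗ/P = Pᵢˢᵃᵗ/193.3.
  K_1 = 443.0/193.3 = 2.29177, K_2 = 93.4/193.3 = 0.48319
Binary case is linear: z₁(K₁−1)(1+V/F(K₂−1)) + z₂(K₂−1)(1+V/F(K₁−1)) = 0
⇒ V/F = [z₁(K₁−1)+z₂(K₂−1)] / [−(K₁−1)(K₂−1)] = 0.3242/0.6676 = 0.486
Compositions from xᵢ = zᵢ/(1+V/F(Kᵢ−1)), yᵢ = Kᵢxᵢ:
  1: x = 0.286, y = 0.655
  2: x = 0.714, y = 0.345

y_1 = 0.655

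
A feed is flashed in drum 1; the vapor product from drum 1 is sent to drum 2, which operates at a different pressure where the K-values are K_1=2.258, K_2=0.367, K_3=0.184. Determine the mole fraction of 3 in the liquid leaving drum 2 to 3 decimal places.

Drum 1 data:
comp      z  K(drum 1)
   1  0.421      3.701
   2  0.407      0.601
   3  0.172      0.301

x_3 (drum 2) = 0.161

Drum 1:
Let ψ₁ = V/F and solve Σ zᵢ(Kᵢ−1)/(1+ψ₁(Kᵢ−1)) = 0.
Check two-phase: ΣzᵢKᵢ = 1.854 > 1 and Σzᵢ/Kᵢ = 1.362 > 1, so g(0) = 0.855 > 0 and g(1) = -0.362 < 0.
Iterate (Newton) starting at ψ₁ = 0.69:
  ψ₁ = 0.690: g = -0.0592, g' = -0.811 → ψ₁ = 0.617
Converged at ψ₁ = 0.617.
Drum-1 compositions:
  1: x = 0.158, y = 0.585
  2: x = 0.540, y = 0.324
  3: x = 0.302, y = 0.091
Drum-2 feed = drum-1 vapor: z₂ = (0.5846, 0.3244, 0.0910).
Drum 2:
Rachford–Rice: g(ψ₂) = Σ zᵢ(Kᵢ−1)/(1+ψ₂(Kᵢ−1)) = 0.
g(0) = ΣzᵢKᵢ − 1 = 0.456 and g(1) = 1 − Σzᵢ/Kᵢ = -0.637, so a root lies in (0, 1).
Newton–Raphson from ψ₂ = 0.5:
  ψ₂ = 0.500: g = 0.0256, g' = -0.800 → ψ₂ = 0.532
Converged at ψ₂ = 0.532.
  1: x = 0.350, y = 0.791
  2: x = 0.489, y = 0.179
  3: x = 0.161, y = 0.030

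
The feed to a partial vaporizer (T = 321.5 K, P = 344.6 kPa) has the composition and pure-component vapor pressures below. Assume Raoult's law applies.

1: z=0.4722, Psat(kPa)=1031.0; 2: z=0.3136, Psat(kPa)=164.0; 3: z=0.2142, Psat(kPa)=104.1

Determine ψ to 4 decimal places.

ψ = 0.5217

Raoult's law: Kᵢ = Pᵢˢᵃᵗ/P = Pᵢˢᵃᵗ/344.6.
  K_1 = 1031.0/344.6 = 2.991875, K_2 = 164.0/344.6 = 0.475914, K_3 = 104.1/344.6 = 0.302089
Rachford–Rice: g(ψ) = Σ zᵢ(Kᵢ−1)/(1+ψ(Kᵢ−1)) = 0.
Check two-phase: ΣzᵢKᵢ = 1.6267 > 1 and Σzᵢ/Kᵢ = 1.5258 > 1, so g(0) = 0.6267 > 0 and g(1) = -0.5258 < 0.
Newton iteration, ψ⁰ = 0.38:
  ψ = 0.3800: g = 0.12668, g' = -0.9345 → ψ = 0.5156
  ψ = 0.5156: g = 0.00532, g' = -0.8723 → ψ = 0.5217
Converged at ψ = 0.5217.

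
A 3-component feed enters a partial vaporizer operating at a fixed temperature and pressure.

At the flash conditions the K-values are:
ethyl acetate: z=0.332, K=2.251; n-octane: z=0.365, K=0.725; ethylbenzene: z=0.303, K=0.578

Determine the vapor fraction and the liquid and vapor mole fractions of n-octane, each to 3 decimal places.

Material balance + equilibrium reduce to Σ zᵢ(Kᵢ−1)/(1+ψ(Kᵢ−1)) = 0.
Feasibility: ΣzᵢKᵢ = 1.187, Σzᵢ/Kᵢ = 1.175 — both > 1, two phases present.
Iterate (Newton) starting at ψ = 0.5:
  ψ = 0.500: g = -0.0229, g' = -0.320 → ψ = 0.428
  ψ = 0.428: g = 0.0005, g' = -0.336 → ψ = 0.430
Converged at ψ = 0.430.
Compositions from xᵢ = zᵢ/(1+ψ(Kᵢ−1)), yᵢ = Kᵢxᵢ:
  ethyl acetate: x = 0.216, y = 0.486
  n-octane: x = 0.414, y = 0.300
  ethylbenzene: x = 0.370, y = 0.214

ψ = 0.430, x_n-octane = 0.414, y_n-octane = 0.300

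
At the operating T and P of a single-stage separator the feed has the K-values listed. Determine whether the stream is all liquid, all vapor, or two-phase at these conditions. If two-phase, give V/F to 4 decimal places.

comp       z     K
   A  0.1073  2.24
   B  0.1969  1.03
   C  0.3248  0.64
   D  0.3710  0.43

all liquid

ΣzᵢKᵢ = 0.8106; Σzᵢ/Kᵢ = 1.6094.
Since ΣzᵢKᵢ < 1 the mixture is below its bubble point — single liquid phase.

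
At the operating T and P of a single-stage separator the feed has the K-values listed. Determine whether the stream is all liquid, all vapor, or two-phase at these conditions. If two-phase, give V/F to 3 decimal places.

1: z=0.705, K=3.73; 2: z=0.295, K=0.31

two-phase, V/F = 0.914

ΣzᵢKᵢ = 2.721; Σzᵢ/Kᵢ = 1.141.
Both exceed 1, so a two-phase solution exists.
Let ψ = V/F and solve Σ zᵢ(Kᵢ−1)/(1+ψ(Kᵢ−1)) = 0.
Iterate (Newton) starting at ψ = 0.5:
  ψ = 0.500: g = 0.5030, g' = -1.267 → ψ = 0.897
  ψ = 0.897: g = 0.0238, g' = -1.409 → ψ = 0.914
Converged at ψ = 0.914.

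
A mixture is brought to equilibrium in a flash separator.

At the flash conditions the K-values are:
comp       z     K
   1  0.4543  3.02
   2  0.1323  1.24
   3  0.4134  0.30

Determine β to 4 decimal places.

β = 0.5419

Material balance + equilibrium reduce to Σ zᵢ(Kᵢ−1)/(1+β(Kᵢ−1)) = 0.
Check two-phase: ΣzᵢKᵢ = 1.6601 > 1 and Σzᵢ/Kᵢ = 1.6351 > 1, so g(0) = 0.6601 > 0 and g(1) = -0.6351 < 0.
Newton iteration, β⁰ = 0.5:
  β = 0.5000: g = 0.03971, g' = -0.9444 → β = 0.5421
  β = 0.5421: g = -0.00017, g' = -0.9544 → β = 0.5419
Converged at β = 0.5419.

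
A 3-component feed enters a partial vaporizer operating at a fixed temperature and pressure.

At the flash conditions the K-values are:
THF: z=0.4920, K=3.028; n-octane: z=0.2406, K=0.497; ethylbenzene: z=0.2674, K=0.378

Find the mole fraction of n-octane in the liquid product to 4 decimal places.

x_n-octane = 0.3482

Material balance + equilibrium reduce to Σ zᵢ(Kᵢ−1)/(1+V/F(Kᵢ−1)) = 0.
Feasibility: ΣzᵢKᵢ = 1.7104, Σzᵢ/Kᵢ = 1.3540 — both > 1, two phases present.
Newton iteration, V/F⁰ = 0.5:
  V/F = 0.5000: g = 0.09234, g' = -0.8254 → V/F = 0.6119
  V/F = 0.6119: g = 0.00192, g' = -0.7996 → V/F = 0.6143
Converged at V/F = 0.6143.
Compositions from xᵢ = zᵢ/(1+V/F(Kᵢ−1)), yᵢ = Kᵢxᵢ:
  THF: x = 0.2191, y = 0.6634
  n-octane: x = 0.3482, y = 0.1730
  ethylbenzene: x = 0.4327, y = 0.1636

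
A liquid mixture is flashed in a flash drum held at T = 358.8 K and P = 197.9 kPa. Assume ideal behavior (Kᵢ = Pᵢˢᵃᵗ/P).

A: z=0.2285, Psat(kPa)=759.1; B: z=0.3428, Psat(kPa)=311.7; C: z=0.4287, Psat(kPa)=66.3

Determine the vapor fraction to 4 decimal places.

Raoult's law: Kᵢ = Pᵢˢᵃᵗ/P = Pᵢˢᵃᵗ/197.9.
  K_A = 759.1/197.9 = 3.835776, K_B = 311.7/197.9 = 1.575038, K_C = 66.3/197.9 = 0.335018
Iterate (Newton) starting at ψ = 0.37:
  ψ = 0.3700: g = 0.10063, g' = -0.8481 → ψ = 0.4887
  ψ = 0.4887: g = 0.00318, g' = -0.8079 → ψ = 0.4926
Converged at ψ = 0.4926.

ψ = 0.4926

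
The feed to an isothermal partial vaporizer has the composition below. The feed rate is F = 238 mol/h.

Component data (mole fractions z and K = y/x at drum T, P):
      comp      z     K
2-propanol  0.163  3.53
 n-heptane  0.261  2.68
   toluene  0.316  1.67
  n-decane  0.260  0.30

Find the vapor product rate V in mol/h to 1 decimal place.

Let β = V/F and solve Σ zᵢ(Kᵢ−1)/(1+β(Kᵢ−1)) = 0.
Feasibility: ΣzᵢKᵢ = 1.881, Σzᵢ/Kᵢ = 1.199 — both > 1, two phases present.
Iterate (Newton) starting at β = 0.35:
  β = 0.350: g = 0.4253, g' = -0.902 → β = 0.821
  β = 0.821: g = 0.0266, g' = -1.004 → β = 0.848
  β = 0.848: g = -0.0007, g' = -1.059 → β = 0.847
Converged at β = 0.847.
Then V = β·F = 0.8472·238 = 201.6 mol/h and L = F − V = 36.4 mol/h.

V = 201.6 mol/h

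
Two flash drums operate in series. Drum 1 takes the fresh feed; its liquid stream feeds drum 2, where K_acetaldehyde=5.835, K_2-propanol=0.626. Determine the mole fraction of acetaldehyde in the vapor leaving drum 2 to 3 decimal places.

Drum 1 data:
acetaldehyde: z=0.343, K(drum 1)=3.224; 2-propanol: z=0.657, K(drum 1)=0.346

y_acetaldehyde (drum 2) = 0.419

Drum 1:
Binary case is linear: z₁(K₁−1)(1+ψ₁(K₂−1)) + z₂(K₂−1)(1+ψ₁(K₁−1)) = 0
⇒ ψ₁ = [z₁(K₁−1)+z₂(K₂−1)] / [−(K₁−1)(K₂−1)] = 0.3332/1.4545 = 0.229
Drum-1 compositions:
  acetaldehyde: x = 0.227, y = 0.733
  2-propanol: x = 0.773, y = 0.267
Drum-2 feed = drum-1 liquid: z₂ = (0.2272, 0.7728).
Drum 2:
Newton–Raphson from ψ₂ = 0.54:
  ψ₂ = 0.540: g = -0.0579, g' = -0.577 → ψ₂ = 0.440
  ψ₂ = 0.440: g = 0.0056, g' = -0.698 → ψ₂ = 0.448
Converged at ψ₂ = 0.448.
  acetaldehyde: x = 0.072, y = 0.419
  2-propanol: x = 0.928, y = 0.581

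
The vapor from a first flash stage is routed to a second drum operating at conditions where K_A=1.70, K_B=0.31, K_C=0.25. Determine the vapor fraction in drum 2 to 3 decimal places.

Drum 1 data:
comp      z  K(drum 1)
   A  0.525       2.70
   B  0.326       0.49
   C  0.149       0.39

V/F (drum 2) = 0.431

Drum 1:
Let ψ₁ = V/F and solve Σ zᵢ(Kᵢ−1)/(1+ψ₁(Kᵢ−1)) = 0.
Check two-phase: ΣzᵢKᵢ = 1.635 > 1 and Σzᵢ/Kᵢ = 1.242 > 1, so g(0) = 0.635 > 0 and g(1) = -0.242 < 0.
Iterate (Newton) starting at ψ₁ = 0.5:
  ψ₁ = 0.500: g = 0.1285, g' = -0.711 → ψ₁ = 0.681
  ψ₁ = 0.681: g = 0.0036, g' = -0.687 → ψ₁ = 0.686
Converged at ψ₁ = 0.686.
Drum-1 compositions:
  A: x = 0.242, y = 0.654
  B: x = 0.501, y = 0.246
  C: x = 0.256, y = 0.100
Drum-2 feed = drum-1 vapor: z₂ = (0.6544, 0.2457, 0.0999).
Drum 2:
Material balance + equilibrium reduce to Σ zᵢ(Kᵢ−1)/(1+ψ₂(Kᵢ−1)) = 0.
Feasibility: ΣzᵢKᵢ = 1.214, Σzᵢ/Kᵢ = 1.577 — both > 1, two phases present.
Iterate (Newton) starting at ψ₂ = 0.58:
  ψ₂ = 0.580: g = -0.0895, g' = -0.663 → ψ₂ = 0.445
  ψ₂ = 0.445: g = -0.0079, g' = -0.557 → ψ₂ = 0.431
Converged at ψ₂ = 0.431.
  A: x = 0.503, y = 0.855
  B: x = 0.350, y = 0.108
  C: x = 0.148, y = 0.037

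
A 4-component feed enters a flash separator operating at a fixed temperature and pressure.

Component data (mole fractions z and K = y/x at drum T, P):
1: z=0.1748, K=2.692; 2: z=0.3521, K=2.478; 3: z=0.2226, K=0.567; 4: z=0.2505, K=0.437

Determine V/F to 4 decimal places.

Newton–Raphson from V/F = 0.38:
  V/F = 0.3800: g = 0.21848, g' = -0.6891 → V/F = 0.6971
  V/F = 0.6971: g = 0.02185, g' = -0.5927 → V/F = 0.7339
  V/F = 0.7339: g = -0.00007, g' = -0.5968 → V/F = 0.7338
Converged at V/F = 0.7338.

V/F = 0.7338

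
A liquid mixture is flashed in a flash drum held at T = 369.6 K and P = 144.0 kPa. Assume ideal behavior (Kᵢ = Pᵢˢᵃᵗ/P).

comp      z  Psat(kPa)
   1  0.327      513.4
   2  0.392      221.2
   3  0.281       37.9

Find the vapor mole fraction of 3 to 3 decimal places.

Raoult's law: Kᵢ = Pᵢˢᵃᵗ/P = Pᵢˢᵃᵗ/144.0.
  K_1 = 513.4/144.0 = 3.56528, K_2 = 221.2/144.0 = 1.53611, K_3 = 37.9/144.0 = 0.26319
Let β = V/F and solve Σ zᵢ(Kᵢ−1)/(1+β(Kᵢ−1)) = 0.
g(0) = ΣzᵢKᵢ − 1 = 0.842 and g(1) = 1 − Σzᵢ/Kᵢ = -0.415, so a root lies in (0, 1).
Newton iteration, β⁰ = 0.64:
  β = 0.640: g = 0.0822, g' = -0.917 → β = 0.730
  β = 0.730: g = -0.0046, g' = -1.033 → β = 0.725
Converged at β = 0.725.
Compositions from xᵢ = zᵢ/(1+β(Kᵢ−1)), yᵢ = Kᵢxᵢ:
  1: x = 0.114, y = 0.408
  2: x = 0.282, y = 0.434
  3: x = 0.603, y = 0.159

y_3 = 0.159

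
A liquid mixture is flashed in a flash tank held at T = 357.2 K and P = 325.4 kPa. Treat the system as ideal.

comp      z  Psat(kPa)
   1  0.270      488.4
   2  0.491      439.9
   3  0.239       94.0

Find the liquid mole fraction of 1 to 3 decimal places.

x_1 = 0.218

Raoult's law: Kᵢ = Pᵢˢᵃᵗ/P = Pᵢˢᵃᵗ/325.4.
  K_1 = 488.4/325.4 = 1.50092, K_2 = 439.9/325.4 = 1.35187, K_3 = 94.0/325.4 = 0.28888
Material balance + equilibrium reduce to Σ zᵢ(Kᵢ−1)/(1+ψ(Kᵢ−1)) = 0.
g(0) = ΣzᵢKᵢ − 1 = 0.138 and g(1) = 1 − Σzᵢ/Kᵢ = -0.370, so a root lies in (0, 1).
Iterate (Newton) starting at ψ = 0.5:
  ψ = 0.500: g = -0.0087, g' = -0.378 → ψ = 0.477
Converged at ψ = 0.477.
Compositions from xᵢ = zᵢ/(1+ψ(Kᵢ−1)), yᵢ = Kᵢxᵢ:
  1: x = 0.218, y = 0.327
  2: x = 0.420, y = 0.568
  3: x = 0.362, y = 0.104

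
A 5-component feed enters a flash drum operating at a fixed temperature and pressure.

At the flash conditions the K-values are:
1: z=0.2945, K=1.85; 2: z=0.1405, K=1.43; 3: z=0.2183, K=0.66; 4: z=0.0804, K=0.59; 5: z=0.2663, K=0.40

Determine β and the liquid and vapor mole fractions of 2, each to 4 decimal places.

Material balance + equilibrium reduce to Σ zᵢ(Kᵢ−1)/(1+β(Kᵢ−1)) = 0.
Check two-phase: ΣzᵢKᵢ = 1.0438 > 1 and Σzᵢ/Kᵢ = 1.3902 > 1, so g(0) = 0.0438 > 0 and g(1) = -0.3902 < 0.
Newton–Raphson from β = 0.5:
  β = 0.5000: g = -0.13375, g' = -0.3760 → β = 0.1443
  β = 0.1443: g = -0.00816, g' = -0.3499 → β = 0.1210
  β = 0.1210: g = 0.00003, g' = -0.3523 → β = 0.1211
Converged at β = 0.1211.
Compositions from xᵢ = zᵢ/(1+β(Kᵢ−1)), yᵢ = Kᵢxᵢ:
  1: x = 0.2670, y = 0.4940
  2: x = 0.1335, y = 0.1910
  3: x = 0.2277, y = 0.1503
  4: x = 0.0846, y = 0.0499
  5: x = 0.2872, y = 0.1149

β = 0.1211, x_2 = 0.1335, y_2 = 0.1910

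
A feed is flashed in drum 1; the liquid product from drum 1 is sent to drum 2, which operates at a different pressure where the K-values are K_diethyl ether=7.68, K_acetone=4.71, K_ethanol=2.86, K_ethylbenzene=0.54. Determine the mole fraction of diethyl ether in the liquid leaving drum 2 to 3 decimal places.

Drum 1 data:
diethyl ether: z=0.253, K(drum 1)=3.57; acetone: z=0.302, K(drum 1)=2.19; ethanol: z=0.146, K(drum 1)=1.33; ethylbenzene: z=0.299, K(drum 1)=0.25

Drum 1:
Material balance + equilibrium reduce to Σ zᵢ(Kᵢ−1)/(1+ψ₁(Kᵢ−1)) = 0.
Check two-phase: ΣzᵢKᵢ = 1.834 > 1 and Σzᵢ/Kᵢ = 1.515 > 1, so g(0) = 0.834 > 0 and g(1) = -0.515 < 0.
Newton iteration, ψ₁⁰ = 0.49:
  ψ₁ = 0.490: g = 0.2017, g' = -0.930 → ψ₁ = 0.707
  ψ₁ = 0.707: g = -0.0122, g' = -1.109 → ψ₁ = 0.696
Converged at ψ₁ = 0.696.
Drum-1 compositions:
  diethyl ether: x = 0.091, y = 0.324
  acetone: x = 0.165, y = 0.362
  ethanol: x = 0.119, y = 0.158
  ethylbenzene: x = 0.625, y = 0.156
Drum-2 feed = drum-1 liquid: z₂ = (0.0907, 0.1652, 0.1187, 0.6253).
Drum 2:
Rachford–Rice: g(ψ₂) = Σ zᵢ(Kᵢ−1)/(1+ψ₂(Kᵢ−1)) = 0.
Feasibility: ΣzᵢKᵢ = 2.152, Σzᵢ/Kᵢ = 1.246 — both > 1, two phases present.
Iterate (Newton) starting at ψ₂ = 0.63:
  ψ₂ = 0.630: g = -0.0033, g' = -0.703 → ψ₂ = 0.625
Converged at ψ₂ = 0.625.
  diethyl ether: x = 0.018, y = 0.135
  acetone: x = 0.050, y = 0.234
  ethanol: x = 0.055, y = 0.157
  ethylbenzene: x = 0.878, y = 0.474

x_diethyl ether (drum 2) = 0.018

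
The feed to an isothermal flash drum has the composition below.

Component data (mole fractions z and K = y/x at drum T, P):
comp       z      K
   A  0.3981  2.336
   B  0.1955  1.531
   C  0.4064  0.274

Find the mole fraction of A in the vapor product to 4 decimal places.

Rachford–Rice: g(β) = Σ zᵢ(Kᵢ−1)/(1+β(Kᵢ−1)) = 0.
g(0) = ΣzᵢKᵢ − 1 = 0.3406 and g(1) = 1 − Σzᵢ/Kᵢ = -0.7813, so a root lies in (0, 1).
Newton iteration, β⁰ = 0.5:
  β = 0.5000: g = -0.06229, g' = -0.8177 → β = 0.4238
  β = 0.4238: g = -0.00186, g' = -0.7733 → β = 0.4214
Converged at β = 0.4214.
Compositions from xᵢ = zᵢ/(1+β(Kᵢ−1)), yᵢ = Kᵢxᵢ:
  A: x = 0.2547, y = 0.5950
  B: x = 0.1598, y = 0.2446
  C: x = 0.5855, y = 0.1604

y_A = 0.5950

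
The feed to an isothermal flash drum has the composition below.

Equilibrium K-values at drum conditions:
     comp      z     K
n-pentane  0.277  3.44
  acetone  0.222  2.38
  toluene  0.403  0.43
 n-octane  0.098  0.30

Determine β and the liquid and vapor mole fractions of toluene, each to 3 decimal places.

Iterate (Newton) starting at β = 0.5:
  β = 0.500: g = 0.0589, g' = -0.852 → β = 0.569
  β = 0.569: g = 0.0005, g' = -0.841 → β = 0.570
Converged at β = 0.570.
Compositions from xᵢ = zᵢ/(1+β(Kᵢ−1)), yᵢ = Kᵢxᵢ:
  n-pentane: x = 0.116, y = 0.399
  acetone: x = 0.124, y = 0.296
  toluene: x = 0.597, y = 0.257
  n-octane: x = 0.163, y = 0.049

β = 0.570, x_toluene = 0.597, y_toluene = 0.257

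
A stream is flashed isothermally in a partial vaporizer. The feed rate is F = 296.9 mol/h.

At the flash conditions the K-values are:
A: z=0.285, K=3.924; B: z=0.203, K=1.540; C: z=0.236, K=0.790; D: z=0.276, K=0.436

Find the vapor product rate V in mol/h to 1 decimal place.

V = 228.3 mol/h

Rachford–Rice: g(ψ) = Σ zᵢ(Kᵢ−1)/(1+ψ(Kᵢ−1)) = 0.
g(0) = ΣzᵢKᵢ − 1 = 0.738 and g(1) = 1 − Σzᵢ/Kᵢ = -0.136, so a root lies in (0, 1).
Iterate (Newton) starting at ψ = 0.58:
  ψ = 0.580: g = 0.1048, g' = -0.577 → ψ = 0.762
  ψ = 0.762: g = 0.0040, g' = -0.548 → ψ = 0.769
Converged at ψ = 0.769.
Then V = ψ·F = 0.7690·296.9 = 228.3 mol/h and L = F − V = 68.6 mol/h.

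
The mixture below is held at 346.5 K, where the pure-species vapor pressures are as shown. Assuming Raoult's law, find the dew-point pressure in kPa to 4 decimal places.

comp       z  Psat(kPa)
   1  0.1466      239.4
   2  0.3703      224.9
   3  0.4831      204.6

Pdew = 216.4471 kPa

At the dew point ψ → 1, so Σzᵢ/Kᵢ = 1 with Kᵢ = Pᵢˢᵃᵗ/P ⇒ 1/P = Σzᵢ/Pᵢˢᵃᵗ.
1/P = 0.1466/239.4 + 0.3703/224.9 + 0.4831/204.6 = 0.0046201 ⇒ P = 216.4471 kPa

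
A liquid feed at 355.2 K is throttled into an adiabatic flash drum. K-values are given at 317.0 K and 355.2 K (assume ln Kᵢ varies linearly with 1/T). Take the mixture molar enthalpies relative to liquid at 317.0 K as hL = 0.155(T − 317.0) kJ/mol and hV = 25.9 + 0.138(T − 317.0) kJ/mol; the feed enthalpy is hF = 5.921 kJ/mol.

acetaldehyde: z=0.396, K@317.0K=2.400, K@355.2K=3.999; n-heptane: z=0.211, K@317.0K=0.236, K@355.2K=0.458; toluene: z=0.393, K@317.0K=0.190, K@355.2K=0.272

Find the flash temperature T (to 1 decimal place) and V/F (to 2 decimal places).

Adiabatic flash: solve Rachford–Rice at each trial T, then check hF = ψ·hV(T) + (1−ψ)·hL(T).
  T = 317.0 K: K = (2.400, 0.236, 0.190), RR gives ψ = 0.067, H_out = 1.744 kJ/mol
  T = 355.2 K: K = (3.999, 0.458, 0.272), RR gives ψ = 0.392, H_out = 15.825 kJ/mol
  T = 336.1 K: K = (3.143, 0.335, 0.230), RR gives ψ = 0.257, H_out = 9.545 kJ/mol
  T = 326.6 K: K = (2.759, 0.283, 0.210), RR gives ψ = 0.174, H_out = 5.974 kJ/mol
  T = 321.8 K: K = (2.576, 0.259, 0.200), RR gives ψ = 0.125, H_out = 3.961 kJ/mol
  T = 324.2 K: K = (2.667, 0.271, 0.205), RR gives ψ = 0.150, H_out = 4.990 kJ/mol
Linear interpolation between T = 324.2 (H_out = 4.990) and T = 326.6 (H_out = 5.974) on hF = 5.921 gives T ≈ 326.5 K, at which ψ = 0.17.

T = 326.5 K, V/F = 0.17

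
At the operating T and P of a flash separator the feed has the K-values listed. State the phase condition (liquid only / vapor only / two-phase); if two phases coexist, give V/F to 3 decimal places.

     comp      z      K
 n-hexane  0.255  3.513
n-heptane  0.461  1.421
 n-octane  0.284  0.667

vapor only

ΣzᵢKᵢ = 1.740; Σzᵢ/Kᵢ = 0.823.
Since Σzᵢ/Kᵢ < 1 the mixture is above its dew point — single vapor phase.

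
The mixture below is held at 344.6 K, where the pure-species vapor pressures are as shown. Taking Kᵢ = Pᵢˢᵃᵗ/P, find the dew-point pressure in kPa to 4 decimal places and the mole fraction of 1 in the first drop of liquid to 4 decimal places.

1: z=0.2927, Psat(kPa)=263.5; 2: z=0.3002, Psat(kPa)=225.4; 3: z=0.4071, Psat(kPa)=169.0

Pdew = 206.1199 kPa, x_1 = 0.2290

At the dew point ψ → 1, so Σzᵢ/Kᵢ = 1 with Kᵢ = Pᵢˢᵃᵗ/P ⇒ 1/P = Σzᵢ/Pᵢˢᵃᵗ.
1/P = 0.2927/263.5 + 0.3002/225.4 + 0.4071/169.0 = 0.0048515 ⇒ P = 206.1199 kPa
xᵢ = zᵢP/Pᵢˢᵃᵗ ⇒ x_1 = 0.2927·206.1199/263.5 = 0.2290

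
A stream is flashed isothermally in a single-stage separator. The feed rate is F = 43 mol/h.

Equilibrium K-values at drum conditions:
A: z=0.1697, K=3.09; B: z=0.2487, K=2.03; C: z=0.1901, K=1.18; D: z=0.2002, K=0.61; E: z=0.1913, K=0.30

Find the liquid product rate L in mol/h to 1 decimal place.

L = 16.2 mol/h

Material balance + equilibrium reduce to Σ zᵢ(Kᵢ−1)/(1+V/F(Kᵢ−1)) = 0.
Check two-phase: ΣzᵢKᵢ = 1.4331 > 1 and Σzᵢ/Kᵢ = 1.3044 > 1, so g(0) = 0.4331 > 0 and g(1) = -0.3044 < 0.
Newton iteration, V/F⁰ = 0.37:
  V/F = 0.3700: g = 0.14560, g' = -0.5918 → V/F = 0.6161
  V/F = 0.6161: g = 0.00436, g' = -0.5879 → V/F = 0.6235
  V/F = 0.6235: g = -0.00001, g' = -0.5909 → V/F = 0.6234
Converged at V/F = 0.6234.
Then V = V/F·F = 0.6234·43 = 26.8 mol/h and L = F − V = 16.2 mol/h.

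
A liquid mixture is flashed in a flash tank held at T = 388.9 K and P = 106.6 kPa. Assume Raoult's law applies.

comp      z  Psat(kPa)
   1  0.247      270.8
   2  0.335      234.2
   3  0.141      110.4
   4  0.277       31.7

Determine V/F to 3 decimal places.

V/F = 0.728

Raoult's law: Kᵢ = Pᵢˢᵃᵗ/P = Pᵢˢᵃᵗ/106.6.
  K_1 = 270.8/106.6 = 2.54034, K_2 = 234.2/106.6 = 2.19700, K_3 = 110.4/106.6 = 1.03565, K_4 = 31.7/106.6 = 0.29737
Material balance + equilibrium reduce to Σ zᵢ(Kᵢ−1)/(1+V/F(Kᵢ−1)) = 0.
Feasibility: ΣzᵢKᵢ = 1.592, Σzᵢ/Kᵢ = 1.317 — both > 1, two phases present.
Iterate (Newton) starting at V/F = 0.5:
  V/F = 0.500: g = 0.1707, g' = -0.700 → V/F = 0.744
  V/F = 0.744: g = -0.0134, g' = -0.862 → V/F = 0.728
Converged at V/F = 0.728.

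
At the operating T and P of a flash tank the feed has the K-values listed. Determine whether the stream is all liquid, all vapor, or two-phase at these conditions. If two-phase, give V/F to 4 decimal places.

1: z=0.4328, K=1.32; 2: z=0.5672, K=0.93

all vapor

ΣzᵢKᵢ = 1.0988; Σzᵢ/Kᵢ = 0.9378.
Since Σzᵢ/Kᵢ < 1 the mixture is above its dew point — single vapor phase.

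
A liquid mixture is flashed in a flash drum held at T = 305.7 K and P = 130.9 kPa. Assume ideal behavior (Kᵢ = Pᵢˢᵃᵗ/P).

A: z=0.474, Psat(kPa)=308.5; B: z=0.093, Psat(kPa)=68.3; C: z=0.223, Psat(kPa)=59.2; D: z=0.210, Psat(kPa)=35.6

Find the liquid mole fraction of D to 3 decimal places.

Raoult's law: Kᵢ = Pᵢˢᵃᵗ/P = Pᵢˢᵃᵗ/130.9.
  K_A = 308.5/130.9 = 2.35676, K_B = 68.3/130.9 = 0.52177, K_C = 59.2/130.9 = 0.45225, K_D = 35.6/130.9 = 0.27196
Material balance + equilibrium reduce to Σ zᵢ(Kᵢ−1)/(1+ψ(Kᵢ−1)) = 0.
g(0) = ΣzᵢKᵢ − 1 = 0.324 and g(1) = 1 − Σzᵢ/Kᵢ = -0.645, so a root lies in (0, 1).
Iterate (Newton) starting at ψ = 0.67:
  ψ = 0.670: g = -0.2200, g' = -0.877 → ψ = 0.419
  ψ = 0.419: g = -0.0242, g' = -0.731 → ψ = 0.386
Converged at ψ = 0.386.
Compositions from xᵢ = zᵢ/(1+ψ(Kᵢ−1)), yᵢ = Kᵢxᵢ:
  A: x = 0.311, y = 0.733
  B: x = 0.114, y = 0.060
  C: x = 0.283, y = 0.128
  D: x = 0.292, y = 0.079

x_D = 0.292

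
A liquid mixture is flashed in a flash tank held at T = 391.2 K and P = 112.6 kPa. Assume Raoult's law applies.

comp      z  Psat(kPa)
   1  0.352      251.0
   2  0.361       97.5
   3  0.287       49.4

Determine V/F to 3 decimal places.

Raoult's law: Kᵢ = Pᵢˢᵃᵗ/P = Pᵢˢᵃᵗ/112.6.
  K_1 = 251.0/112.6 = 2.22913, K_2 = 97.5/112.6 = 0.86590, K_3 = 49.4/112.6 = 0.43872
Material balance + equilibrium reduce to Σ zᵢ(Kᵢ−1)/(1+V/F(Kᵢ−1)) = 0.
Feasibility: ΣzᵢKᵢ = 1.223, Σzᵢ/Kᵢ = 1.229 — both > 1, two phases present.
Newton–Raphson from V/F = 0.54:
  V/F = 0.540: g = -0.0233, g' = -0.386 → V/F = 0.480
Converged at V/F = 0.480.

V/F = 0.480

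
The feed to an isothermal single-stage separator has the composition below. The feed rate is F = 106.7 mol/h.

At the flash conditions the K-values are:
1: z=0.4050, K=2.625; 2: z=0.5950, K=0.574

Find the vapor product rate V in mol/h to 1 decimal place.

Binary case is linear: z₁(K₁−1)(1+β(K₂−1)) + z₂(K₂−1)(1+β(K₁−1)) = 0
⇒ β = [z₁(K₁−1)+z₂(K₂−1)] / [−(K₁−1)(K₂−1)] = 0.40466/0.69225 = 0.5846
Then V = β·F = 0.5846·106.7 = 62.4 mol/h and L = F − V = 44.3 mol/h.

V = 62.4 mol/h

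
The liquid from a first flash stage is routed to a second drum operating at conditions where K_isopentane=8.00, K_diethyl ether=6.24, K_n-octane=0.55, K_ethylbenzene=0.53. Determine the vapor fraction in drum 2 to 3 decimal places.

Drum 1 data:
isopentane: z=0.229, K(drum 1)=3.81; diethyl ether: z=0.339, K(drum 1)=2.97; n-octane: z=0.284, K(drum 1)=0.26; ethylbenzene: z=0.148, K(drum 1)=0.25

V/F (drum 2) = 0.410

Drum 1:
Let ψ₁ = V/F and solve Σ zᵢ(Kᵢ−1)/(1+ψ₁(Kᵢ−1)) = 0.
Feasibility: ΣzᵢKᵢ = 1.990, Σzᵢ/Kᵢ = 1.859 — both > 1, two phases present.
Newton–Raphson from ψ₁ = 0.5:
  ψ₁ = 0.500: g = 0.0928, g' = -1.251 → ψ₁ = 0.574
Converged at ψ₁ = 0.574.
Drum-1 compositions:
  isopentane: x = 0.088, y = 0.334
  diethyl ether: x = 0.159, y = 0.473
  n-octane: x = 0.493, y = 0.128
  ethylbenzene: x = 0.260, y = 0.065
Drum-2 feed = drum-1 liquid: z₂ = (0.0877, 0.1592, 0.4934, 0.2597).
Drum 2:
Material balance + equilibrium reduce to Σ zᵢ(Kᵢ−1)/(1+ψ₂(Kᵢ−1)) = 0.
g(0) = ΣzᵢKᵢ − 1 = 1.104 and g(1) = 1 − Σzᵢ/Kᵢ = -0.424, so a root lies in (0, 1).
Newton iteration, ψ₂⁰ = 0.47:
  ψ₂ = 0.470: g = -0.0544, g' = -0.853 → ψ₂ = 0.406
  ψ₂ = 0.406: g = 0.0036, g' = -0.974 → ψ₂ = 0.410
Converged at ψ₂ = 0.410.
  isopentane: x = 0.023, y = 0.181
  diethyl ether: x = 0.051, y = 0.315
  n-octane: x = 0.605, y = 0.333
  ethylbenzene: x = 0.322, y = 0.171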